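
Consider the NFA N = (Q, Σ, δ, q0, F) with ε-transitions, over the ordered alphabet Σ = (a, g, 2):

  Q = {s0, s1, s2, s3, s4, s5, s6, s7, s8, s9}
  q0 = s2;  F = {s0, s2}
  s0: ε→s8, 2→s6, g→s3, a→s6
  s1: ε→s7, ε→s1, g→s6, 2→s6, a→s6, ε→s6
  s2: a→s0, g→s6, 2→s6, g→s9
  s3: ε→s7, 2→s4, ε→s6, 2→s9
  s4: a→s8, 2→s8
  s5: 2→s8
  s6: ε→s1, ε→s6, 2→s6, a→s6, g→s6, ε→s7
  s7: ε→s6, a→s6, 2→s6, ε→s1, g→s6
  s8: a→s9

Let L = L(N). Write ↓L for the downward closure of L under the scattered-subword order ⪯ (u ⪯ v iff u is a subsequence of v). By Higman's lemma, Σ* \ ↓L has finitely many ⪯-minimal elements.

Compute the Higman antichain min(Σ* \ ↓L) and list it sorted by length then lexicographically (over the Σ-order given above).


Antichain: [g, 2, aa].

|Q|=10, |F|=2, |δ|=33 (11 ε).
min D↑ (3 st, q0=0, F={2}): 0:a→1,g→2,2→2 1:a→2,g→2,2→2 2:a→2,g→2,2→2.
'g': |S_i|=[9, 7] end={s1,s3,s4,s6,s7,s8,s9} rej; 1/1 deletions ∈↓L.
'2': N↓-sim [9, 6] end={s1,s4,s6,s7,s8,s9} — reject; 1/1 deletions ∈↓L.
'aa': N↓-sim [9, 8, 5] end={s1,s6,s7,s8,s9} — reject; 2/2 single-dels accept.
3 obstructions.


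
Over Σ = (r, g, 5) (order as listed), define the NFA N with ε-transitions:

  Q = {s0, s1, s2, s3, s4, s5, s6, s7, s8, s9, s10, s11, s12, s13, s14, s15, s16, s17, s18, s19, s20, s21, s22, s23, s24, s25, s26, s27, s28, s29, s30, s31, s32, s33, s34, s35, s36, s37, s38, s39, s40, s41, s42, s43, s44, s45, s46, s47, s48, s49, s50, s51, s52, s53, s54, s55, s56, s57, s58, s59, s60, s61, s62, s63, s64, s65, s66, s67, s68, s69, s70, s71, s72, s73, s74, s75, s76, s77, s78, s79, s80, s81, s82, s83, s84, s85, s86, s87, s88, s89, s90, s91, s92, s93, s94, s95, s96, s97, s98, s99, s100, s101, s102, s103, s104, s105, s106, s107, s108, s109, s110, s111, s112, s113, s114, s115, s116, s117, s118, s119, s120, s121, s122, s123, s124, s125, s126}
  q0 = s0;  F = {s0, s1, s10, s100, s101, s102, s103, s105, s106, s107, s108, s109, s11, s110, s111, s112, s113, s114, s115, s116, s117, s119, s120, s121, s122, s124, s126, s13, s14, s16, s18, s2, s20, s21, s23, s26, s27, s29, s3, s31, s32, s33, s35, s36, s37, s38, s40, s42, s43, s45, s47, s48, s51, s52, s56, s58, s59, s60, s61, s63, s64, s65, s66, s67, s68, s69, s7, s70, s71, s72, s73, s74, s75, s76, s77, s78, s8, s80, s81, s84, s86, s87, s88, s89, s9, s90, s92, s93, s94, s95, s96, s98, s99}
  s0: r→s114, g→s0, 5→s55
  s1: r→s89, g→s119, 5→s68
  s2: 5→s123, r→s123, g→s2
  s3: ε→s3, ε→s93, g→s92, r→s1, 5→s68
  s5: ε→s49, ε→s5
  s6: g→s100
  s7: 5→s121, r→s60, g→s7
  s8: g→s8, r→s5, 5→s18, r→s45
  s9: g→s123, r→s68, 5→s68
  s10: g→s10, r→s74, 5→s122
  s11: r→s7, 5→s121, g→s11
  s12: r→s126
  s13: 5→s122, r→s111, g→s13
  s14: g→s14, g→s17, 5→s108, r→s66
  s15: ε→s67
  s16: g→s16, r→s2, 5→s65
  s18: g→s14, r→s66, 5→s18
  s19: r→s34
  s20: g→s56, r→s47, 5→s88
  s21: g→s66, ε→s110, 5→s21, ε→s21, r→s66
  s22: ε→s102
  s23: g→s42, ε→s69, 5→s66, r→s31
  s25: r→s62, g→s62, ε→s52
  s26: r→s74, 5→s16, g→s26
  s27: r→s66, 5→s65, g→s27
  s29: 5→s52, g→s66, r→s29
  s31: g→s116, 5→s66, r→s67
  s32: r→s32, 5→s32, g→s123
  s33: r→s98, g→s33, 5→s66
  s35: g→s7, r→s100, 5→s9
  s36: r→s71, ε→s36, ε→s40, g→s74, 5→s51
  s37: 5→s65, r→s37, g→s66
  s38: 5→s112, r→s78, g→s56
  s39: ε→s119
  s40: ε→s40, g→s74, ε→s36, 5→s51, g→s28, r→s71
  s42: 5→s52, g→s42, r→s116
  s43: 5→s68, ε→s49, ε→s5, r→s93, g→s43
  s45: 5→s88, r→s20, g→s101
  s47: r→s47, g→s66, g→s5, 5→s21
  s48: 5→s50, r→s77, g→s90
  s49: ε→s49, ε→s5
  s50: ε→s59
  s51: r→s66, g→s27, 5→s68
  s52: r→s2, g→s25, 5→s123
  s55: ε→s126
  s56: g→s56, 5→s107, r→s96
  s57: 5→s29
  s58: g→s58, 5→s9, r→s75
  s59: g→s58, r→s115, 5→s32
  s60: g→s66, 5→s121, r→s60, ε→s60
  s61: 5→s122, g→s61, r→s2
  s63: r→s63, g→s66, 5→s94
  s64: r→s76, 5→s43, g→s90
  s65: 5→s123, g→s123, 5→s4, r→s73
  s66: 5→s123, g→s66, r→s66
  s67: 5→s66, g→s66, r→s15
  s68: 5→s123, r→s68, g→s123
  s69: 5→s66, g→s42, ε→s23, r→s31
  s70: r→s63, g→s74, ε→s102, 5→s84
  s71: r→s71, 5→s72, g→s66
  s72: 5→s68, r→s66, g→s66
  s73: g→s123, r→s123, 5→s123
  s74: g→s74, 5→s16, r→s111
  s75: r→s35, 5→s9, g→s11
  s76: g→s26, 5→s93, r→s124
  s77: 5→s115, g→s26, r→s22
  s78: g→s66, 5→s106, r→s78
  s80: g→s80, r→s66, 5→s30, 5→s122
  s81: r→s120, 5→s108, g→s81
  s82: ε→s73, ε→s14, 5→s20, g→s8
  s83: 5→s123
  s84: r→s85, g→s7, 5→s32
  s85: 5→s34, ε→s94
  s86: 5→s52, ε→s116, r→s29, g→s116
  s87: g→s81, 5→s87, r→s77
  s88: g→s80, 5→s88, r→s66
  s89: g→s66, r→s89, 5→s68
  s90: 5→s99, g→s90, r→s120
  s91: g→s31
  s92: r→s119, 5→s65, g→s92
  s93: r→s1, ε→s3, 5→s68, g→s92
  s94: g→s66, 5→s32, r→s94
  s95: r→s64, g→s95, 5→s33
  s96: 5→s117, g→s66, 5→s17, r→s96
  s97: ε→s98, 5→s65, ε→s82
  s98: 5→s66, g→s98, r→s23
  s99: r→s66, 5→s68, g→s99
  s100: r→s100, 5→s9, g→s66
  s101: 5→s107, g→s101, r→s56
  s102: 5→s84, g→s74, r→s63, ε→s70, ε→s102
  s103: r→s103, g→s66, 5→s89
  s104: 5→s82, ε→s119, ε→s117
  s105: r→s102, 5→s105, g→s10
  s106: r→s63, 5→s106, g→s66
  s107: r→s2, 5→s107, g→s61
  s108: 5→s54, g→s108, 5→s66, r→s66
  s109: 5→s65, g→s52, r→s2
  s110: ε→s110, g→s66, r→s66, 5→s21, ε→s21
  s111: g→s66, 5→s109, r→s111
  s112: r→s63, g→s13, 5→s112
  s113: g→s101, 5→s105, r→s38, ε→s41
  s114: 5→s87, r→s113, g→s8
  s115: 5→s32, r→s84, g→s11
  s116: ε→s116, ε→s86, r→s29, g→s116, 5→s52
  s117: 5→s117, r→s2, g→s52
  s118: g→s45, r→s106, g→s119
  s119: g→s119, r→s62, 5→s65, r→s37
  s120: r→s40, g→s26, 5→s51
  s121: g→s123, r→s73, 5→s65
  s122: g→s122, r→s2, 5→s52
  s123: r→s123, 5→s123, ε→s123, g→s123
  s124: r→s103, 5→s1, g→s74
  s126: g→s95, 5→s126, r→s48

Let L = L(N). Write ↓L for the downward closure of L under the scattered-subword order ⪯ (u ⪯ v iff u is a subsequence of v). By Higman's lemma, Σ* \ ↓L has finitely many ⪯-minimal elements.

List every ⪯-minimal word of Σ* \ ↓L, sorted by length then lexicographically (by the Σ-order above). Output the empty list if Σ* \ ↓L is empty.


|Q|=127, |F|=93, |δ|=348 (41 ε).
min D↑ (88 st, q0=0, F={50}): 0:r→1,g→0,5→2 1:r→3,g→4,5→5 2:r→6,g→7,5→2 3:r→8,g→9,5→10 4:r→11,g→4,5→12 5:r→13,g→14,5→5 6:r→13,g→15,5→16 7:r→17,g→7,5→18 8:r→19,g→20,5→21 9:r→20,g→9,5→22 10:r→23,g→24,5→10 11:r→25,g→9,5→26 12:r→27,g→28,5→12 13:r→23,g→29,5→30 14:r→31,g→14,5→32 15:r→31,g→15,5→33 16:r→30,g→34,5→35 17:r→36,g→15,5→37 18:r→38,g→18,5→27 19:r→19,g→27,5→39 20:r→40,g→20,5→22 21:r→41,g→42,5→21 22:r→43,g→44,5→22 23:r→41,g→45,5→46 24:r→45,g→24,5→47 25:r→48,g→20,5→26 26:r→27,g→49,5→26 27:r→27,g→27,5→50 28:r→27,g→28,5→32 29:r→45,g→29,5→51 30:r→46,g→52,5→35 31:r→53,g→29,5→54 32:r→27,g→32,5→27 33:r→27,g→33,5→55 34:r→56,g→34,5→57 35:r→35,g→50,5→35 36:r→58,g→29,5→59 37:r→59,g→37,5→55 38:r→60,g→38,5→27 39:r→41,g→27,5→39 40:r→40,g→27,5→61 41:r→41,g→27,5→62 42:r→63,g→42,5→47 43:r→50,g→43,5→50 44:r→43,g→44,5→47 45:r→63,g→45,5→51 46:r→62,g→64,5→35 47:r→43,g→47,5→65 48:r→48,g→27,5→66 49:r→27,g→49,5→47 50:r→50,g→50,5→50 51:r→43,g→51,5→67 52:r→64,g→52,5→68 53:r→69,g→45,5→54 54:r→27,g→70,5→55 55:r→55,g→50,5→50 56:r→71,g→52,5→57 57:r→55,g→50,5→55 58:r→72,g→45,5→73 59:r→73,g→74,5→55 60:r→75,g→76,5→27 61:r→43,g→65,5→61 62:r→62,g→27,5→35 63:r→63,g→27,5→77 64:r→78,g→64,5→68 65:r→43,g→65,5→50 66:r→27,g→27,5→66 67:r→79,g→50,5→50 68:r→79,g→50,5→67 69:r→69,g→27,5→80 70:r→27,g→70,5→67 71:r→81,g→64,5→57 72:r→72,g→27,5→82 73:r→82,g→83,5→55 74:r→83,g→74,5→67 75:r→84,g→85,5→27 76:r→85,g→76,5→65 77:r→43,g→65,5→67 78:r→78,g→27,5→68 79:r→50,g→50,5→50 80:r→27,g→27,5→55 81:r→81,g→27,5→57 82:r→82,g→27,5→55 83:r→86,g→83,5→67 84:r→84,g→27,5→27 85:r→87,g→85,5→65 86:r→86,g→27,5→67 87:r→87,g→27,5→65 [Hopcroft].
'rg5r5': N↓-sim [110, 105, 78, 32, 6, 1] end={s123} rej; 5/5 del acc.
'5r55g': |S_i|=[110, 97, 72, 43, 9, 1] end={s123} — reject; 5/5 del acc.
'5g555': |S_i|=[110, 97, 71, 43, 11, 2] end={s123,s4} rej; 5/5 del acc.
'rrrrg5': run [110, 105, 88, 69, 39, 8, 1] end={s123} rej; 6/6 single-dels accept.
'rrg5rr': N↓-sim [110, 105, 88, 41, 17, 4, 1] end={s123} rej; 6/6 del acc.
5 words, ⪯-incomp.

A = [rg5r5, 5r55g, 5g555, rrrrg5, rrg5rr].


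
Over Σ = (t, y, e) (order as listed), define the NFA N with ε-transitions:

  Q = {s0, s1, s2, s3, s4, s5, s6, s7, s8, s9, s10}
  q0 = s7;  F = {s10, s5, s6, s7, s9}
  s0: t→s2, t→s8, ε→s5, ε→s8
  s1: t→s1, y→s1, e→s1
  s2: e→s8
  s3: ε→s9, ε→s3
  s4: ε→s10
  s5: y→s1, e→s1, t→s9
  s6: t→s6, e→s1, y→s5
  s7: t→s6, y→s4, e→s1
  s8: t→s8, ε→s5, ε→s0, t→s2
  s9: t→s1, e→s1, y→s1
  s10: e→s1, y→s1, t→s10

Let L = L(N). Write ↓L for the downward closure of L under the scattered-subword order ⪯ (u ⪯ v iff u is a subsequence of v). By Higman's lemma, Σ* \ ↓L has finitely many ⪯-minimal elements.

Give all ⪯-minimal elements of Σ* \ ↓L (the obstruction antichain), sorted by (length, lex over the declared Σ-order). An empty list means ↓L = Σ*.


|Q|=11, |F|=5, |δ|=30 (7 ε).
min D↑ (6 st, q0=0, F={3}): 0:t→1,y→2,e→3 1:t→1,y→4,e→3 2:t→2,y→3,e→3 3:t→3,y→3,e→3 4:t→5,y→3,e→3 5:t→3,y→3,e→3.
'e': run [7, 1] end={s1} ∉↓L; 1/1 single-dels accept.
'yy': run [7, 5, 1] end={s1} ∉↓L; 2/2 del acc.
'tytt': |S_i|=[7, 5, 3, 2, 1] end={s1} rej; 4/4 del acc.
3 words, ⪯-incomp.

A = [e, yy, tytt].


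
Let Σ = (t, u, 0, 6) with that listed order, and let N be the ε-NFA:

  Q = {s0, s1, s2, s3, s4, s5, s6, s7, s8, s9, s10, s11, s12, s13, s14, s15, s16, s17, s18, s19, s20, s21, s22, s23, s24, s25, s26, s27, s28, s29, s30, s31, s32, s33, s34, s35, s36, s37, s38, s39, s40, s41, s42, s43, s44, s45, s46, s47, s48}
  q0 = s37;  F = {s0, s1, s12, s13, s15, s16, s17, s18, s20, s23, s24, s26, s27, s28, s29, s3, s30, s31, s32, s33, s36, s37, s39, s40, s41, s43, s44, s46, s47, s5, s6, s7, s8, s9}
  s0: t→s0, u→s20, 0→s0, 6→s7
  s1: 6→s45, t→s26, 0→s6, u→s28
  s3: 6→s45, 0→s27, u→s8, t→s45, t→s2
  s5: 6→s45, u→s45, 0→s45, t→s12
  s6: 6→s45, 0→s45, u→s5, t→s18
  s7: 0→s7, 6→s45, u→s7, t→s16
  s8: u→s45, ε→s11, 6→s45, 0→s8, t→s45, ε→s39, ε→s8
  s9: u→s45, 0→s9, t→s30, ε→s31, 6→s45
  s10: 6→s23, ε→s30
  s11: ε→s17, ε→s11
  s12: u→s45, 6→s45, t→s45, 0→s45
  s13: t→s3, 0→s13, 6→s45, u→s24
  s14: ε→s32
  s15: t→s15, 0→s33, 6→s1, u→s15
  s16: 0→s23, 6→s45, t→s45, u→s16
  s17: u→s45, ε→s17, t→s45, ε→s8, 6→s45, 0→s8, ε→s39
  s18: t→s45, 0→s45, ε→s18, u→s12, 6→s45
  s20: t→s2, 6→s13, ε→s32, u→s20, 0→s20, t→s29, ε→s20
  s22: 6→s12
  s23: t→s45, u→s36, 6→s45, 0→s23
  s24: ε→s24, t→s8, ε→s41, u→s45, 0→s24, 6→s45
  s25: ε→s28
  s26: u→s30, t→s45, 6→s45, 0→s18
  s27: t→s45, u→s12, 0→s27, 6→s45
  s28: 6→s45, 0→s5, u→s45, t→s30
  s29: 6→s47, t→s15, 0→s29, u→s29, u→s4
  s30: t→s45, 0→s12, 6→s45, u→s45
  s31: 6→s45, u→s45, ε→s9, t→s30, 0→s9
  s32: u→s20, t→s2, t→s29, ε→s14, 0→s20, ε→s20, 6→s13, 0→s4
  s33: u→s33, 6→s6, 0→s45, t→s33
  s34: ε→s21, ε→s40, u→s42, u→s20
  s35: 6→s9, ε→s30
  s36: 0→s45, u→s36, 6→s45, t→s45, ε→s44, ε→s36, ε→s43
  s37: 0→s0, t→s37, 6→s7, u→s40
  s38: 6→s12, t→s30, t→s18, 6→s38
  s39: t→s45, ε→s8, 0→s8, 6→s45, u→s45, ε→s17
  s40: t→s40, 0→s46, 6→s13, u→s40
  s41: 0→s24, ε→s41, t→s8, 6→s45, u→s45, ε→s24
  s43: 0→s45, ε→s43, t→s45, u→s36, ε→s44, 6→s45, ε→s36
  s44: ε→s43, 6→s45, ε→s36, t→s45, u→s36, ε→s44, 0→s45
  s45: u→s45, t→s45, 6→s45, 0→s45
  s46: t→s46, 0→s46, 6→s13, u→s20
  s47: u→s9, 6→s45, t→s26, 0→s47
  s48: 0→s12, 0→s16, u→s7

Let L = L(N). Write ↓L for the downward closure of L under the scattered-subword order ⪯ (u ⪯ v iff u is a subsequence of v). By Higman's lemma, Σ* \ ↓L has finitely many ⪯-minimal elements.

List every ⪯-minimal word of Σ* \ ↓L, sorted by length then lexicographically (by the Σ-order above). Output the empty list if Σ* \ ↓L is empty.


|Q|=49, |F|=34, |δ|=193 (36 ε).
min D↑ (28 st, q0=0, F={8}): 0:t→0,u→1,0→2,6→3 1:t→1,u→1,0→4,6→5 2:t→2,u→6,0→2,6→3 3:t→7,u→3,0→3,6→8 4:t→4,u→6,0→4,6→5 5:t→9,u→10,0→5,6→8 6:t→11,u→6,0→6,6→5 7:t→8,u→7,0→12,6→8 8:t→8,u→8,0→8,6→8 9:t→8,u→13,0→14,6→8 10:t→13,u→8,0→10,6→8 11:t→15,u→11,0→11,6→16 12:t→8,u→17,0→12,6→8 13:t→8,u→8,0→13,6→8 14:t→8,u→18,0→14,6→8 15:t→15,u→15,0→19,6→20 16:t→21,u→22,0→16,6→8 17:t→8,u→17,0→8,6→8 18:t→8,u→8,0→8,6→8 19:t→19,u→19,0→8,6→23 20:t→21,u→24,0→23,6→8 21:t→8,u→25,0→26,6→8 22:t→25,u→8,0→22,6→8 23:t→26,u→27,0→8,6→8 24:t→25,u→8,0→27,6→8 25:t→8,u→8,0→18,6→8 26:t→8,u→18,0→8,6→8 27:t→18,u→8,0→8,6→8.
'66': run [39, 28, 1] end={s45} rej; 2/2 del acc.
'6tt': run [39, 28, 17, 2] end={s2,s45} rej; 3/3 deletions ∈↓L.
'u6uu': run [39, 37, 22, 13, 1] end={s45} rej; 4/4 del acc.
'6t0u0': run [39, 28, 17, 12, 5, 1] end={s45} — reject; 5/5 single-dels accept.
'0utt00': run [39, 37, 35, 28, 12, 6, 1] end={s45} ∉↓L; 6/6 deletions ∈↓L.
5 obstructions.

A = [66, 6tt, u6uu, 6t0u0, 0utt00].


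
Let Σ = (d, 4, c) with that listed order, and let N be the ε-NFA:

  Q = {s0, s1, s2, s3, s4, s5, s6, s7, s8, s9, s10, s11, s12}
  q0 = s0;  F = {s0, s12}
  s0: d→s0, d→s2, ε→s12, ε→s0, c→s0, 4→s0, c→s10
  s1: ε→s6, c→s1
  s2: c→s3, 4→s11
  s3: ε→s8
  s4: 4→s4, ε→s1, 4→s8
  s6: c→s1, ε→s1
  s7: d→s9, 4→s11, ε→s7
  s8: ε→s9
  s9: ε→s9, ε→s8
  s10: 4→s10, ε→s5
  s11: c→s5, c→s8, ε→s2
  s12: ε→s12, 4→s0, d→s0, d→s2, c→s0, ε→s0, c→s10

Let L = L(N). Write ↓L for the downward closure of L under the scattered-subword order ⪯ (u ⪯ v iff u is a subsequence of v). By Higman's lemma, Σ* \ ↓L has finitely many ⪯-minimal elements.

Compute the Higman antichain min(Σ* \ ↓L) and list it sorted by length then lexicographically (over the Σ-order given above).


A = [].

|Q|=13, |F|=2, |δ|=35 (14 ε).
min D↑ (1 st, q0=0, F={}): 0:d→0,4→0,c→0 (ε-aug+det+¬).
L(D↑) = ∅ ⇒ ↓L = Σ*.


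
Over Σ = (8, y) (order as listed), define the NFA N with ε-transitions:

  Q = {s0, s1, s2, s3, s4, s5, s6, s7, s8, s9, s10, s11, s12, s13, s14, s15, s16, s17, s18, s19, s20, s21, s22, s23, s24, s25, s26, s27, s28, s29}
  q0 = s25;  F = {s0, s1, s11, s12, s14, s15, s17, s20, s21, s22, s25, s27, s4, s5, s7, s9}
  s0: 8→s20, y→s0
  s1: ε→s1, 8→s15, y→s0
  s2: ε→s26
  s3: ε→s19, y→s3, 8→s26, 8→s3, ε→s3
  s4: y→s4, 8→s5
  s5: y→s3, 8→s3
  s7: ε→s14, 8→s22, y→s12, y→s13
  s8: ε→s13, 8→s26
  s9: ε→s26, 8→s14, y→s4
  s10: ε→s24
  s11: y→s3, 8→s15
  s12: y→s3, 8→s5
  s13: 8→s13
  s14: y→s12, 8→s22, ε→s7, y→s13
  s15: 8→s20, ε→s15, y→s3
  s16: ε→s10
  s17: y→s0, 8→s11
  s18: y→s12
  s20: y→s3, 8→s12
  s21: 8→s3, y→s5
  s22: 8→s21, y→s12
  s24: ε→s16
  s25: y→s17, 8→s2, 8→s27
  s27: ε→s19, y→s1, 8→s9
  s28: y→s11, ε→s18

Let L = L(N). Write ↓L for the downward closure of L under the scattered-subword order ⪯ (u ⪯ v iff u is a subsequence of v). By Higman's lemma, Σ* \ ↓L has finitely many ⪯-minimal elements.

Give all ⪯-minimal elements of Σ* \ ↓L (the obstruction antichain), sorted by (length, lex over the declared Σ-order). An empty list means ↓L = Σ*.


|Q|=30, |F|=16, |δ|=56 (14 ε).
min D↑ (16 st, q0=0, F={10}): 0:8→1,y→2 1:8→3,y→4 2:8→5,y→6 3:8→7,y→8 4:8→9,y→6 5:8→9,y→10 6:8→11,y→6 7:8→12,y→13 8:8→14,y→8 9:8→11,y→10 10:8→10,y→10 11:8→13,y→10 12:8→15,y→13 13:8→14,y→10 14:8→10,y→10 15:8→10,y→14.
'y8y': run [21, 13, 9, 3] end={s19,s26,s3} ∉↓L; 3/3 del acc.
'888yy': |S_i|=[21, 19, 14, 11, 6, 3] end={s19,s26,s3} — reject; 5/5 single-dels accept.
'88y88': run [21, 19, 14, 7, 5, 4] end={s13,s19,s26,s3} — reject; 5/5 single-dels accept.
'888888': run [21, 19, 14, 11, 8, 6, 4] end={s13,s19,s26,s3} — reject; 6/6 single-dels accept.
'yy8888': |S_i|=[21, 13, 8, 6, 5, 4, 3] end={s19,s26,s3} ∉↓L; 6/6 del acc.
5 minimals (antichain).

A = [y8y, 888yy, 88y88, 888888, yy8888].


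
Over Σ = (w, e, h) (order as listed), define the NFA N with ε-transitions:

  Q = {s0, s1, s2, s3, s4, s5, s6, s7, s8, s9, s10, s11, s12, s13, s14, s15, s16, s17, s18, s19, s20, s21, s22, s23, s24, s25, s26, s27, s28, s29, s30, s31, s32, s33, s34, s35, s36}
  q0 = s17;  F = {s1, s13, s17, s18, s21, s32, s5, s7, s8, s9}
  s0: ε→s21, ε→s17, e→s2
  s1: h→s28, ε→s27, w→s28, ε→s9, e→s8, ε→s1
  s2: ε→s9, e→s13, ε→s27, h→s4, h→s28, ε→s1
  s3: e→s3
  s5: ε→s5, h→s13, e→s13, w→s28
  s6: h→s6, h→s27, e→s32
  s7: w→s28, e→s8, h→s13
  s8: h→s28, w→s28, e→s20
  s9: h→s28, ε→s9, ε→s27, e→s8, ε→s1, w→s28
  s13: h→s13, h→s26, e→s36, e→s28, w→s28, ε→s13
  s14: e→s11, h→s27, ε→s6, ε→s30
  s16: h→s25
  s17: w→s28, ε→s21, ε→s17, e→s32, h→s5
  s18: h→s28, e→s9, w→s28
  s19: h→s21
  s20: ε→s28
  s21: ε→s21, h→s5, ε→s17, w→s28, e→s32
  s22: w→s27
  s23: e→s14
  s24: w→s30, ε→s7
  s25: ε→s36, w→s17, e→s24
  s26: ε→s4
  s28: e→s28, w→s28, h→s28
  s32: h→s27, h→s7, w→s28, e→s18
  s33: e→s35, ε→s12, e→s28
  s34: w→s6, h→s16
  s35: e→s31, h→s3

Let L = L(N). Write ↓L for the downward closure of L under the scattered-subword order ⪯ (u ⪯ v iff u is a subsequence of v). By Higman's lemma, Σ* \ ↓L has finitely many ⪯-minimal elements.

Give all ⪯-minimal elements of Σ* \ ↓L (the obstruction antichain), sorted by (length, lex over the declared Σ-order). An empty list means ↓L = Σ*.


|Q|=37, |F|=10, |δ|=83 (24 ε).
min D↑ (9 st, q0=0, F={1}): 0:w→1,e→2,h→3 1:w→1,e→1,h→1 2:w→1,e→4,h→5 3:w→1,e→6,h→6 4:w→1,e→7,h→1 5:w→1,e→8,h→6 6:w→1,e→1,h→6 7:w→1,e→8,h→1 8:w→1,e→1,h→1 (ε-aug+det+¬).
'w': run [16, 1] end={s28} ∉↓L; 1/1 single-dels accept.
'eeh': N↓-sim [16, 13, 8, 1] end={s28} ∉↓L; 3/3 deletions ∈↓L.
'hee': run [16, 10, 7, 3] end={s20,s28,s36} rej; 3/3 deletions ∈↓L.
'hhe': N↓-sim [16, 10, 5, 2] end={s28,s36} — reject; 3/3 single-dels accept.
'eeeee': run [16, 13, 8, 6, 3, 2] end={s20,s28} — reject; 5/5 single-dels accept.
5 words, ⪯-incomp.

Antichain: [w, eeh, hee, hhe, eeeee].


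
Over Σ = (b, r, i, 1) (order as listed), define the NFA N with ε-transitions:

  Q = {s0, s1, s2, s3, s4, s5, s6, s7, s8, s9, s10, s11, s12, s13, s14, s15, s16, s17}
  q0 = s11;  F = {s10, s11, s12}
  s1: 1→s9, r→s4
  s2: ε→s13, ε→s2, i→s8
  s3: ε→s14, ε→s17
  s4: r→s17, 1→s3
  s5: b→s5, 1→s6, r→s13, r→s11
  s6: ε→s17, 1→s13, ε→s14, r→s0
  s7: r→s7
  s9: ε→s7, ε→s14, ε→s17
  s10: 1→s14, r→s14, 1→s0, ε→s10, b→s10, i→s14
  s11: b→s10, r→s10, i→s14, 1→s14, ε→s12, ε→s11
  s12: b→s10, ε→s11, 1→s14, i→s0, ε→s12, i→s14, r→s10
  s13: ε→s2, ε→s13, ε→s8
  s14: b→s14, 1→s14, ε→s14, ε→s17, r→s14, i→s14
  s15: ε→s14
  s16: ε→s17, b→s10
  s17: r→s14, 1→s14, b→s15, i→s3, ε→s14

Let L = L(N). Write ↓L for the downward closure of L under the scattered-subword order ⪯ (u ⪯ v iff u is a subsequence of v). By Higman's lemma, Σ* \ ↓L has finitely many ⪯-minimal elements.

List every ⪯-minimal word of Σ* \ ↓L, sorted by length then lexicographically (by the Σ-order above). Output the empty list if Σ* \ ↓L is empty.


|Q|=18, |F|=3, |δ|=57 (22 ε).
min D↑ (3 st, q0=0, F={2}): 0:b→1,r→1,i→2,1→2 1:b→1,r→2,i→2,1→2 2:b→2,r→2,i→2,1→2 (ε-aug+det+¬).
'i': |S_i|=[8, 5] end={s0,s14,s15,s17,s3} ∉↓L; 1/1 deletions ∈↓L.
'1': run [8, 5] end={s0,s14,s15,s17,s3} — reject; 1/1 single-dels accept.
'br': |S_i|=[8, 6, 4] end={s14,s15,s17,s3} — reject; 2/2 single-dels accept.
'rr': N↓-sim [8, 6, 4] end={s14,s15,s17,s3} ∉↓L; 2/2 del acc.
4 obstructions.

A = [i, 1, br, rr].


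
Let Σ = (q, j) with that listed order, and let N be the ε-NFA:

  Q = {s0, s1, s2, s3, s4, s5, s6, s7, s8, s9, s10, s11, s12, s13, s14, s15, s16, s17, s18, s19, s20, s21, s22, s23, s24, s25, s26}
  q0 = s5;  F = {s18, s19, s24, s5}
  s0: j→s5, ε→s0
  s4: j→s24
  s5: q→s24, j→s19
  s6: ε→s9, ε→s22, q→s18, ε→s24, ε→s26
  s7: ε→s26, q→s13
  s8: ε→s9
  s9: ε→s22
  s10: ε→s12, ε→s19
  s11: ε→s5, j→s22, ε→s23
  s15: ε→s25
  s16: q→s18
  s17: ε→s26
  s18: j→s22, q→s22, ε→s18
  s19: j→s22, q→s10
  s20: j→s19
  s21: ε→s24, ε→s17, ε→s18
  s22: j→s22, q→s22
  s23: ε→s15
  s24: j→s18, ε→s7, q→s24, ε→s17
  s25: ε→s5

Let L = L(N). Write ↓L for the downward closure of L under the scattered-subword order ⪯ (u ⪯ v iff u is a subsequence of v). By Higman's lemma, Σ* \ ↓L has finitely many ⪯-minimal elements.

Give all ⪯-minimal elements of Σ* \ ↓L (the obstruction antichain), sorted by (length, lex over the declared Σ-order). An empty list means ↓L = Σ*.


|Q|=27, |F|=4, |δ|=39 (22 ε).
min D↑ (5 st, q0=0, F={4}): 0:q→1,j→2 1:q→1,j→3 2:q→2,j→4 3:q→4,j→4 4:q→4,j→4 [Hopcroft].
'jj': N↓-sim [11, 5, 1] end={s22} rej; 2/2 del acc.
'qjq': |S_i|=[11, 10, 2, 1] end={s22} — reject; 3/3 del acc.
2 words, ⪯-incomp.

min(Σ*\↓L) = [jj, qjq].


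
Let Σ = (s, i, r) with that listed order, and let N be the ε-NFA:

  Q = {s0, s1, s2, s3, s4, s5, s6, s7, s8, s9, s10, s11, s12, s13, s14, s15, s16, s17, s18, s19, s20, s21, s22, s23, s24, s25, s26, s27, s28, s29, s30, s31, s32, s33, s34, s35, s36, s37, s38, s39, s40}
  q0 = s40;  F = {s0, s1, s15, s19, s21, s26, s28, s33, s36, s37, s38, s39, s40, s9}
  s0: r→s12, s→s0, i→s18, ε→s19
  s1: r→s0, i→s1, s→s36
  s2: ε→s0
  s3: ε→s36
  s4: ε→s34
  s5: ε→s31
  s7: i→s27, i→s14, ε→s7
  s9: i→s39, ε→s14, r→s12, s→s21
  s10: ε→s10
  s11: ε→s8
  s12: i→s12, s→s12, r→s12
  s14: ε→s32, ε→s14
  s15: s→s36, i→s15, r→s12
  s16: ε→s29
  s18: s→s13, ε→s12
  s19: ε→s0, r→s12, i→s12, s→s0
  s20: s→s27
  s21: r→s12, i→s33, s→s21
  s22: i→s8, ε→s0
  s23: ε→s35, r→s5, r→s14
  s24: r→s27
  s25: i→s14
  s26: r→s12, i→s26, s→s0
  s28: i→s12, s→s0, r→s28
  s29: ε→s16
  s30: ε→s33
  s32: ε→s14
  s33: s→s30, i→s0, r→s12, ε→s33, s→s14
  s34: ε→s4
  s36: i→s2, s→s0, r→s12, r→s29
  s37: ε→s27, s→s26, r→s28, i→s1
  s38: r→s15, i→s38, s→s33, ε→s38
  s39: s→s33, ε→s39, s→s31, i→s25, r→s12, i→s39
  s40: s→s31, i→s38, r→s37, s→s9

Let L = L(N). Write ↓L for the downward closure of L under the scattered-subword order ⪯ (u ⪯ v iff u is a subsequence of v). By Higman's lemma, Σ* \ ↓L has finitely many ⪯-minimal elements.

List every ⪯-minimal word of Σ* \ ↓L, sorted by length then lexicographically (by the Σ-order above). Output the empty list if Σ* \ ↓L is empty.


|Q|=41, |F|=14, |δ|=83 (24 ε).
min D↑ (14 st, q0=0, F={6}): 0:s→1,i→2,r→3 1:s→4,i→5,r→6 2:s→7,i→2,r→8 3:s→9,i→10,r→11 4:s→4,i→7,r→6 5:s→7,i→5,r→6 6:s→6,i→6,r→6 7:s→7,i→12,r→6 8:s→13,i→8,r→6 9:s→12,i→9,r→6 10:s→13,i→10,r→12 11:s→12,i→6,r→11 12:s→12,i→6,r→6 13:s→12,i→12,r→6.
'sr': N↓-sim [26, 19, 3] end={s12,s16,s29} ∉↓L; 2/2 single-dels accept.
'irr': run [26, 20, 10, 3] end={s12,s16,s29} rej; 3/3 single-dels accept.
'rri': N↓-sim [26, 15, 8, 3] end={s12,s13,s18} ∉↓L; 3/3 single-dels accept.
'isii': N↓-sim [26, 20, 14, 6, 3] end={s12,s13,s18} ∉↓L; 4/4 single-dels accept.
'rssi': run [26, 15, 10, 5, 3] end={s12,s13,s18} — reject; 4/4 single-dels accept.
'ssiii': run [26, 19, 11, 9, 5, 3] end={s12,s13,s18} ∉↓L; 5/5 del acc.
6 minimals (antichain).

min(Σ*\↓L) = [sr, irr, rri, isii, rssi, ssiii].


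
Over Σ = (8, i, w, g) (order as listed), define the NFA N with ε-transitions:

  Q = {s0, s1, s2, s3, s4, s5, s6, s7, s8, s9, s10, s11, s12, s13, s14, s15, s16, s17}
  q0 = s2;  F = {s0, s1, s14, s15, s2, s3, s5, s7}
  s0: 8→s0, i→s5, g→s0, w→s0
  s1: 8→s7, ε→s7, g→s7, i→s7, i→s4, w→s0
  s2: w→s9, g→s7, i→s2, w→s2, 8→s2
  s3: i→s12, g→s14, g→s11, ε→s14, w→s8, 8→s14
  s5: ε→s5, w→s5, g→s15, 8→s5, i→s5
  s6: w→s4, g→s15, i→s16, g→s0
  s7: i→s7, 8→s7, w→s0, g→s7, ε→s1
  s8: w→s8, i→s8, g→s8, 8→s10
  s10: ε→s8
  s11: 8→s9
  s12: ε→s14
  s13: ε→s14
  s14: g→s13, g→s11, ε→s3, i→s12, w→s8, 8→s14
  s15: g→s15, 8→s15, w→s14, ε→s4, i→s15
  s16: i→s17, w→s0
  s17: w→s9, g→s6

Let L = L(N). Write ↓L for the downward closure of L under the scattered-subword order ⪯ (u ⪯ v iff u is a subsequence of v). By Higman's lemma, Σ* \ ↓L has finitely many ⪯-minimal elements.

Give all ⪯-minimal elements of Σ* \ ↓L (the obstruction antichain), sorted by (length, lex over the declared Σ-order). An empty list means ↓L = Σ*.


min(Σ*\↓L) = [gwigww].

|Q|=18, |F|=8, |δ|=58 (9 ε).
min D↑ (7 st, q0=0, F={6}): 0:8→0,i→0,w→0,g→1 1:8→1,i→1,w→2,g→1 2:8→2,i→3,w→2,g→2 3:8→3,i→3,w→3,g→4 4:8→4,i→4,w→5,g→4 5:8→5,i→5,w→6,g→5 6:8→6,i→6,w→6,g→6 (ε-aug+det+¬).
'gwigww': |S_i|=[15, 14, 12, 11, 10, 8, 2] end={s10,s8} — reject; 6/6 deletions ∈↓L.
1 words, ⪯-incomp.


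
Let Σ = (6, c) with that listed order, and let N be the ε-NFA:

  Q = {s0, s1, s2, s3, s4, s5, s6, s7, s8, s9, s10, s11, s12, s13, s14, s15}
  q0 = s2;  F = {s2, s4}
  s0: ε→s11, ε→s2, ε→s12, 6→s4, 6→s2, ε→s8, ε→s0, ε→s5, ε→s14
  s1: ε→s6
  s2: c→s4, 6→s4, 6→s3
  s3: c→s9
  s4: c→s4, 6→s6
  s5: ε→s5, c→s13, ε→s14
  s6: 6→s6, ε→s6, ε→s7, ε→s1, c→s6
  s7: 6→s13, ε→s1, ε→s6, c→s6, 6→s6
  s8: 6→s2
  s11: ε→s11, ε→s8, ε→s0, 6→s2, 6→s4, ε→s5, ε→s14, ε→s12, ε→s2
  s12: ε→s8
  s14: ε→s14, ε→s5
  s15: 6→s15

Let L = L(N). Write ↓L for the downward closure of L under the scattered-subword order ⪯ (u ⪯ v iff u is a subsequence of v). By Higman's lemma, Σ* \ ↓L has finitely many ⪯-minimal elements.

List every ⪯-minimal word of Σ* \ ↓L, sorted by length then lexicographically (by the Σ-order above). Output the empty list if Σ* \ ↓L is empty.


|Q|=16, |F|=2, |δ|=43 (25 ε).
min D↑ (3 st, q0=0, F={2}): 0:6→1,c→1 1:6→2,c→1 2:6→2,c→2 [Hopcroft].
'66': |S_i|=[8, 7, 4] end={s1,s13,s6,s7} rej; 2/2 deletions ∈↓L.
'c6': N↓-sim [8, 6, 4] end={s1,s13,s6,s7} rej; 2/2 single-dels accept.
2 words, ⪯-incomp.

A = [66, c6].


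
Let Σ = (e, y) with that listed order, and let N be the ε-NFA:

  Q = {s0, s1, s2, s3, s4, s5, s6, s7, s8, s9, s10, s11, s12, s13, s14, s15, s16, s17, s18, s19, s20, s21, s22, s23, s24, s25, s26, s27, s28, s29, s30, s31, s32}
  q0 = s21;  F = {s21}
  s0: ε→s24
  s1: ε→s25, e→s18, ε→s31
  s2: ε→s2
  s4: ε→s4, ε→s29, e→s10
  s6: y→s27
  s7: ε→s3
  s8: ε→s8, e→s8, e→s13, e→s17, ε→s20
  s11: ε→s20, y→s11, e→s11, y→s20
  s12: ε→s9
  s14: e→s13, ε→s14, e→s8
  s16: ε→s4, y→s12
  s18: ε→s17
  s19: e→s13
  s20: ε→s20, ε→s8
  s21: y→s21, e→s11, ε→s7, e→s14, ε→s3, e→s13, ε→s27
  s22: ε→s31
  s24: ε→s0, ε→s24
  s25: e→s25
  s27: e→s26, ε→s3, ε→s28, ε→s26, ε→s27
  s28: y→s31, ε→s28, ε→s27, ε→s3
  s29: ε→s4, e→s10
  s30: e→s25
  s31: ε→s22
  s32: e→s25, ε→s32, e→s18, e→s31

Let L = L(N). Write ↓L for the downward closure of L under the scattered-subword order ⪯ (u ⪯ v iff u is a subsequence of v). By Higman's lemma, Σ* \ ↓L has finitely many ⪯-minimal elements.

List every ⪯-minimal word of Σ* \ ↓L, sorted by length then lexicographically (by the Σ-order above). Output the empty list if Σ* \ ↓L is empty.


|Q|=33, |F|=1, |δ|=57 (32 ε).
min D↑ (2 st, q0=0, F={1}): 0:e→1,y→0 1:e→1,y→1.
'e': N↓-sim [14, 7] end={s11,s13,s14,s17,s20,s26,s8} ∉↓L; 1/1 single-dels accept.
1 words, ⪯-incomp.

Antichain: [e].


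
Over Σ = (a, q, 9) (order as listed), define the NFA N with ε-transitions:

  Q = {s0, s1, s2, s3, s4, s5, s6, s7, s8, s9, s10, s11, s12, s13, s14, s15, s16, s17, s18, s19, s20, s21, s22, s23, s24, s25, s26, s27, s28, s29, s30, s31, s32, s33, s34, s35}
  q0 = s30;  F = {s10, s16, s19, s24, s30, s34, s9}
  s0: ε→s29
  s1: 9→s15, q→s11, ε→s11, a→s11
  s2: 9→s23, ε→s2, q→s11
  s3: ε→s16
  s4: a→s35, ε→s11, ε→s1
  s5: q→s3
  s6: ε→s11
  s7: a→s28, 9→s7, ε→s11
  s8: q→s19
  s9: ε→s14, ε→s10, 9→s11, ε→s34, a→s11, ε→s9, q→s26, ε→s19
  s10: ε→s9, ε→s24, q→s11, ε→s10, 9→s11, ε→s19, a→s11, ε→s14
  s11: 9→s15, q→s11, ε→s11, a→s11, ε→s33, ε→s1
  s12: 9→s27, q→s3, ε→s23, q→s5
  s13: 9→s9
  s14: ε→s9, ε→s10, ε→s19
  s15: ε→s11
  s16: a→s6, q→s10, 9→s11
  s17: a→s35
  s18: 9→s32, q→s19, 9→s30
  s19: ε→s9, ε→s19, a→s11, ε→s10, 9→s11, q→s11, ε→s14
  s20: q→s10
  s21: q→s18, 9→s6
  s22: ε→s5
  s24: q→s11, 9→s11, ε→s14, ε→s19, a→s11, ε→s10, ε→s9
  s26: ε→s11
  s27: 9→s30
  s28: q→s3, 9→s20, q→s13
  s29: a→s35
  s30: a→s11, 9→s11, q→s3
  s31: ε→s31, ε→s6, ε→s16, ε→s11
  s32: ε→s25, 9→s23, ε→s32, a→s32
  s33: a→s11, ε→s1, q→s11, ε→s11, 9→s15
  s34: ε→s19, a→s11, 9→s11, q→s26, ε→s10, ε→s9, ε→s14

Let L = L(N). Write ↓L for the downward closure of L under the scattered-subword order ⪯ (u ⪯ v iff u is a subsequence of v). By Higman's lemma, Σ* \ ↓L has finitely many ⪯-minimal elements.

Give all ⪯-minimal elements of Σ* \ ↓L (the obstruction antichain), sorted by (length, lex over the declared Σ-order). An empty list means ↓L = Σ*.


min(Σ*\↓L) = [a, 9, qqq].

|Q|=36, |F|=7, |δ|=103 (48 ε).
min D↑ (4 st, q0=0, F={1}): 0:a→1,q→2,9→1 1:a→1,q→1,9→1 2:a→1,q→3,9→1 3:a→1,q→1,9→1 (ε-aug+det+¬).
'a': run [15, 5] end={s1,s11,s15,s33,s6} — reject; 1/1 del acc.
'9': run [15, 4] end={s1,s11,s15,s33} — reject; 1/1 del acc.
'qqq': run [15, 14, 11, 5] end={s1,s11,s15,s26,s33} — reject; 3/3 deletions ∈↓L.
3 obstructions.


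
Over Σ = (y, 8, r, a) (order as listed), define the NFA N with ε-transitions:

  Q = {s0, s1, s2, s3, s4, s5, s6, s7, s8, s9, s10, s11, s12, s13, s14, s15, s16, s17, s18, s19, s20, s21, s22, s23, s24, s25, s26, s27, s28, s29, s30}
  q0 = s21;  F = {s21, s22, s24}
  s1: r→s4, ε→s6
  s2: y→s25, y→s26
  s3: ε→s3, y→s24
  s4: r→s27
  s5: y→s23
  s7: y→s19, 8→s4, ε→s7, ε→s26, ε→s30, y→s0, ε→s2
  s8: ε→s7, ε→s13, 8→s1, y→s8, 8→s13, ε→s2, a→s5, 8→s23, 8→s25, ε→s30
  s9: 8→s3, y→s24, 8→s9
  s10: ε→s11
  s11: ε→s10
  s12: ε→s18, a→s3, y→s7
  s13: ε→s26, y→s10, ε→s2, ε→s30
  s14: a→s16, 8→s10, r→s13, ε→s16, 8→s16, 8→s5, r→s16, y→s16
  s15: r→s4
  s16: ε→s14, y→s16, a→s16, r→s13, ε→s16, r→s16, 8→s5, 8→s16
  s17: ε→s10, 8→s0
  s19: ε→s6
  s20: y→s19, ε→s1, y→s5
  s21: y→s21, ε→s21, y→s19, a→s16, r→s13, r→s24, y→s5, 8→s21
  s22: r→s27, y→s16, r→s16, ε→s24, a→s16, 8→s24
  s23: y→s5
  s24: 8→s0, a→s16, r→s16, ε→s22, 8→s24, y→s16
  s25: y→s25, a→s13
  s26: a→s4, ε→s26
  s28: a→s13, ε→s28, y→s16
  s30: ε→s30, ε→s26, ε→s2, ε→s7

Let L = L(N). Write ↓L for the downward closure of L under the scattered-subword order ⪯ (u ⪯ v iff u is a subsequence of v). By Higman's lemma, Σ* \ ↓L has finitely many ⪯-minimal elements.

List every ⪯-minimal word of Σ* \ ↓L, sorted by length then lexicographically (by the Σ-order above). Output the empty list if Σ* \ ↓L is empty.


|Q|=31, |F|=3, |δ|=92 (31 ε).
min D↑ (3 st, q0=0, F={2}): 0:y→0,8→0,r→1,a→2 1:y→2,8→1,r→2,a→2 2:y→2,8→2,r→2,a→2 [Hopcroft].
'a': run [20, 17] end={s0,s10,s11,s13,s14,s16,s19,s2,s23,s25,s26,s27,…} rej; 1/1 single-dels accept.
'ry': |S_i|=[20, 19, 17] end={s0,s10,s11,s13,s14,s16,s19,s2,s23,s25,s26,s27,…} — reject; 2/2 deletions ∈↓L.
'rr': run [20, 19, 17] end={s0,s10,s11,s13,s14,s16,s19,s2,s23,s25,s26,s27,…} — reject; 2/2 single-dels accept.
3 words, ⪯-incomp.

A = [a, ry, rr].


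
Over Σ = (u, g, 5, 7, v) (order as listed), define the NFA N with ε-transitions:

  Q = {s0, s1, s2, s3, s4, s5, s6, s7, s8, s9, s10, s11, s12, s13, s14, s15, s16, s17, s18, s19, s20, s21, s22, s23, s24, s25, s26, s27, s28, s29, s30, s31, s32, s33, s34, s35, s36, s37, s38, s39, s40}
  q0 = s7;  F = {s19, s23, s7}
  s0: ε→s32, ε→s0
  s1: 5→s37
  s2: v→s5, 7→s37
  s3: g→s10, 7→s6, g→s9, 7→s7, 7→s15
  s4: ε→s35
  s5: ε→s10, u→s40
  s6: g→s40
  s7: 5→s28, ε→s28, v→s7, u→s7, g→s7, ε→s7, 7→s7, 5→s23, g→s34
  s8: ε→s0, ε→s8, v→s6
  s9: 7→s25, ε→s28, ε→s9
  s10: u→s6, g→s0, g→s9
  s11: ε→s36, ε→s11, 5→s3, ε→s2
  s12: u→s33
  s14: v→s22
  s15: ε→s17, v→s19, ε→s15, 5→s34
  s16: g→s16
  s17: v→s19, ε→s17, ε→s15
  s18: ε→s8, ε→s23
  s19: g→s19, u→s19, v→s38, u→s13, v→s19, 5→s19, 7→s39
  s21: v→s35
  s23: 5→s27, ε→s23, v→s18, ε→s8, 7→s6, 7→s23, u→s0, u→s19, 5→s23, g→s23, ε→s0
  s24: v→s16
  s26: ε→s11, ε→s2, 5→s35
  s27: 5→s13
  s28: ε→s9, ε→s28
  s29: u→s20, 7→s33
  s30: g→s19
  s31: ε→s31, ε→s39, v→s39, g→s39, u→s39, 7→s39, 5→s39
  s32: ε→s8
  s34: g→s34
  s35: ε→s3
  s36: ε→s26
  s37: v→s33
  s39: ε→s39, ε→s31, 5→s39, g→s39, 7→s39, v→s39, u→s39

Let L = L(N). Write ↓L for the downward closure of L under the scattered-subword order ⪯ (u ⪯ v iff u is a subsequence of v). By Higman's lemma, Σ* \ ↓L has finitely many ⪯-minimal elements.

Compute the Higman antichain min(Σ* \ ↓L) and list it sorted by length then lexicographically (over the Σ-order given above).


min(Σ*\↓L) = [5u7].

|Q|=41, |F|=3, |δ|=96 (33 ε).
min D↑ (4 st, q0=0, F={3}): 0:u→0,g→0,5→1,7→0,v→0 1:u→2,g→1,5→1,7→1,v→1 2:u→2,g→2,5→2,7→3,v→2 3:u→3,g→3,5→3,7→3,v→3.
'5u7': run [18, 16, 10, 2] end={s31,s39} — reject; 3/3 deletions ∈↓L.
1 words, ⪯-incomp.


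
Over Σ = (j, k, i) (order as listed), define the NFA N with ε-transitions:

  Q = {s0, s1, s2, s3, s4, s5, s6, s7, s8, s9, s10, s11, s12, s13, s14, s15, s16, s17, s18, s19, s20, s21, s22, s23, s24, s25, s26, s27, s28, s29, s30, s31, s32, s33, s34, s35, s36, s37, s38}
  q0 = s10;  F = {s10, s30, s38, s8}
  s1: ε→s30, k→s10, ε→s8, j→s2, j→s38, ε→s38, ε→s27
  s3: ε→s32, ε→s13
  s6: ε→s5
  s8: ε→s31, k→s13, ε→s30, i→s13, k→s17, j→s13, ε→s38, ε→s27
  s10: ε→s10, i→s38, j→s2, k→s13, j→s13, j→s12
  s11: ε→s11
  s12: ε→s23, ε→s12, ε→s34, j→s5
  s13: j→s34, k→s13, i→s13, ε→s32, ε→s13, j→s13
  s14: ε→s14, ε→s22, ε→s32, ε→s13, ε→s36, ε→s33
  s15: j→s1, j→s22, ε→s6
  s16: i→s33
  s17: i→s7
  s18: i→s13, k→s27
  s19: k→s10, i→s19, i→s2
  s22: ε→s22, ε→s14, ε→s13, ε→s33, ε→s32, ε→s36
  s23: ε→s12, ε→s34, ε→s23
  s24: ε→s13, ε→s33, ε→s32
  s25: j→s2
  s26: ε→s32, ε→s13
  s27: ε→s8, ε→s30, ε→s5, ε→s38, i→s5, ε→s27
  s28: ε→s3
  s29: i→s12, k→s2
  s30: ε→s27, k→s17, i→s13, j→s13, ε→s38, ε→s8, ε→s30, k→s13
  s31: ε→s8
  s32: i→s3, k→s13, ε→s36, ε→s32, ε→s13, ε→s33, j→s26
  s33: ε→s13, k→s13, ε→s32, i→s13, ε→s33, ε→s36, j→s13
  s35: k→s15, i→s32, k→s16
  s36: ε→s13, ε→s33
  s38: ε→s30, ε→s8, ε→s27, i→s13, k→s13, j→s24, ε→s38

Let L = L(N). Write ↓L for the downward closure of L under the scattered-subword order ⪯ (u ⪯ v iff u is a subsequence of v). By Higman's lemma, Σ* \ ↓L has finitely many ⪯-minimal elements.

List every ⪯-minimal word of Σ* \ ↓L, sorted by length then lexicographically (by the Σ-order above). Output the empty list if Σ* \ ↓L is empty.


min(Σ*\↓L) = [j, k, ii].

|Q|=39, |F|=4, |δ|=110 (64 ε).
min D↑ (3 st, q0=0, F={1}): 0:j→1,k→1,i→2 1:j→1,k→1,i→1 2:j→1,k→1,i→1 [Hopcroft].
'j': run [20, 12] end={s12,s13,s2,s23,s24,s26,s3,s32,s33,s34,s36,s5} rej; 1/1 del acc.
'k': run [20, 9] end={s13,s17,s26,s3,s32,s33,s34,s36,s7} rej; 1/1 deletions ∈↓L.
'ii': |S_i|=[20, 16, 9] end={s13,s26,s3,s32,s33,s34,s36,s5,s7} rej; 2/2 single-dels accept.
3 obstructions.


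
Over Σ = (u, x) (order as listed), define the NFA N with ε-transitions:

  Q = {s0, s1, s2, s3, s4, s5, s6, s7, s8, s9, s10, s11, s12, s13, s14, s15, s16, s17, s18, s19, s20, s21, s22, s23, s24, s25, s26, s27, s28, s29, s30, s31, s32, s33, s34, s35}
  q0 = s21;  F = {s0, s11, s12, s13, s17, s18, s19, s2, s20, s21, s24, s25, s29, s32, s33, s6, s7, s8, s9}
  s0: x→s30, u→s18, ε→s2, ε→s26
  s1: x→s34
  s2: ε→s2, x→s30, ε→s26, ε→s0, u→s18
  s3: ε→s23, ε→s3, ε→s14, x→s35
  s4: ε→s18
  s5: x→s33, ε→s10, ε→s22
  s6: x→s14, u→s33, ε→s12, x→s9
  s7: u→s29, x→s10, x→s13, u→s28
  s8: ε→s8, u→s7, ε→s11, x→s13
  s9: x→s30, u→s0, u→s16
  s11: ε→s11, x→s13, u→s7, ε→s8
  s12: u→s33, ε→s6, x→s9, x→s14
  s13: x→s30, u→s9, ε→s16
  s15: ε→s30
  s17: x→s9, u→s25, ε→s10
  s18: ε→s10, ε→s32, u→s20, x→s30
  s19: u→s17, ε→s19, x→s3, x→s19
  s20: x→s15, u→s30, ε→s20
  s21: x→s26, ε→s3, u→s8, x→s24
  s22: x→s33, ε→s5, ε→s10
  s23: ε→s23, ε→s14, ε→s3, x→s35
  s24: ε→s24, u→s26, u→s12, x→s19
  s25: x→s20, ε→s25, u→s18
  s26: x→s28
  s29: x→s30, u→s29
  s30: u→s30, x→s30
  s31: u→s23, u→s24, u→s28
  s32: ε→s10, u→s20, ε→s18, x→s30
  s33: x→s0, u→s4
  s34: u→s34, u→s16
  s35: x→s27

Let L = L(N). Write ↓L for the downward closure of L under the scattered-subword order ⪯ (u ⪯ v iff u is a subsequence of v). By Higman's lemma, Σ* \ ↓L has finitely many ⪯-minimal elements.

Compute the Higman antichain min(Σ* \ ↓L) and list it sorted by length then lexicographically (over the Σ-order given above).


min(Σ*\↓L) = [uxx, uuux, xuuuuu, xxuuxu].

|Q|=36, |F|=19, |δ|=94 (34 ε).
min D↑ (16 st, q0=0, F={9}): 0:u→1,x→2 1:u→3,x→4 2:u→5,x→6 3:u→7,x→4 4:u→8,x→9 5:u→10,x→8 6:u→11,x→6 7:u→7,x→9 8:u→12,x→9 9:u→9,x→9 10:u→13,x→12 11:u→14,x→8 12:u→13,x→9 13:u→15,x→9 14:u→13,x→15 15:u→9,x→9.
'uxx': |S_i|=[31, 24, 14, 3] end={s15,s28,s30} — reject; 3/3 del acc.
'uuux': |S_i|=[31, 24, 18, 14, 3] end={s15,s28,s30} — reject; 4/4 del acc.
'xuuuuu': run [31, 26, 19, 14, 7, 3, 1] end={s30} rej; 6/6 single-dels accept.
'xxuuxu': |S_i|=[31, 26, 20, 14, 12, 4, 1] end={s30} — reject; 6/6 del acc.
4 obstructions.
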